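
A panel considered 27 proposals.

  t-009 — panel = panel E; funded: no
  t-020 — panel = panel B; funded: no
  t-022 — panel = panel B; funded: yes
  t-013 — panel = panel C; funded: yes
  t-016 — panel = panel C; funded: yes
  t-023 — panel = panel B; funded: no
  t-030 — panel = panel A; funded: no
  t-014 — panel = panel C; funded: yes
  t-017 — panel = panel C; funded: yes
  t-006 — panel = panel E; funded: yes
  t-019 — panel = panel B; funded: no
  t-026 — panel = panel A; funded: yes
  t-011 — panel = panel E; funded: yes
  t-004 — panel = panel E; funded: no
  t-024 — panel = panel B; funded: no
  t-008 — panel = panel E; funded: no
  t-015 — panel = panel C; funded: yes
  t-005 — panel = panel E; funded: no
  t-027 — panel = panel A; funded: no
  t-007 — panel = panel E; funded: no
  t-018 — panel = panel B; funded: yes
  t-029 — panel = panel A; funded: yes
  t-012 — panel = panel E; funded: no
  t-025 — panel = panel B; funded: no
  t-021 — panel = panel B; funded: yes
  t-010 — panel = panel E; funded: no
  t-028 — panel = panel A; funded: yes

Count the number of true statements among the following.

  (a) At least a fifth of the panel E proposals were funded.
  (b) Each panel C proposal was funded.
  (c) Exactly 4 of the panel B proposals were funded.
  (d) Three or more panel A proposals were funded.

3

(a) panel E: |A| = 9, |A ∩ B| = 2; needs |A ∩ B| / |A| ≥ 1/5 — true.
(b) panel C: |A| = 5, |A ∩ B| = 5; needs A ⊆ B, i.e. every element of A is in B (|A ∖ B| = 0) — true.
(c) panel B: |A| = 8, |A ∩ B| = 3; needs |A ∩ B| = 4 — false.
(d) panel A: |A| = 5, |A ∩ B| = 3; needs |A ∩ B| ≥ 3 — true.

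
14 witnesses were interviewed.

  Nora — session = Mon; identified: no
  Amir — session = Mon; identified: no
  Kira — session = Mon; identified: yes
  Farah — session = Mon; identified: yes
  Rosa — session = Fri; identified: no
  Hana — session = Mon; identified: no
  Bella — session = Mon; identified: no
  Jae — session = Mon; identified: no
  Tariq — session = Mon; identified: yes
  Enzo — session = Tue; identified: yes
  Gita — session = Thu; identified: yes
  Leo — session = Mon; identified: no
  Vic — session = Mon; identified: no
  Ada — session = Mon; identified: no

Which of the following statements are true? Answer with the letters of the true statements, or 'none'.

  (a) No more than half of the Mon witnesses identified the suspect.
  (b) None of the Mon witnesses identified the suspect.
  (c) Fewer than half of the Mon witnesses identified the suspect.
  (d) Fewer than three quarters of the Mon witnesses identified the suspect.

(a), (c), (d)

|A| = 11, |A ∩ B| = 3, |A ∖ B| = 8.
(a) |A ∩ B| ≤ |A ∖ B|: holds.
(b) A ∩ B = ∅ (|A ∩ B| = 0): fails.
(c) |A ∩ B| < |A ∖ B|: holds.
(d) |A ∩ B| / |A| < 3/4: holds.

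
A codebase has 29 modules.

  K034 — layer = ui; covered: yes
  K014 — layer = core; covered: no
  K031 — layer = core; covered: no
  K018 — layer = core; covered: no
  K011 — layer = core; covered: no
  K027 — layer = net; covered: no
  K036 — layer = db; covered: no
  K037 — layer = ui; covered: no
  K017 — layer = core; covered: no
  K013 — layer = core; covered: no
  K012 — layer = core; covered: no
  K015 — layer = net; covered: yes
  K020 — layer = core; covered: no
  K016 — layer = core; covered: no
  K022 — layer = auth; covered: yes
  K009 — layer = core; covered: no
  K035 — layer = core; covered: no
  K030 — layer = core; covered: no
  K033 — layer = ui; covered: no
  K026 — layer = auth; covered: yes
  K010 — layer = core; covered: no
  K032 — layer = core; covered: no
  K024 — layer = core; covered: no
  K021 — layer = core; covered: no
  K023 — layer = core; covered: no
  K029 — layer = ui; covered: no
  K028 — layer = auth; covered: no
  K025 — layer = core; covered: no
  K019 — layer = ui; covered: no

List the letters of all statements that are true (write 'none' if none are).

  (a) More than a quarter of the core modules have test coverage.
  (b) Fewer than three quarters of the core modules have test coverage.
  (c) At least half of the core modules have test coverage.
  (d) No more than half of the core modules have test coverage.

(b), (d)

|A| = 18, |A ∩ B| = 0, |A ∖ B| = 18.
(a) |A ∩ B| / |A| > 1/4: fails.
(b) |A ∩ B| / |A| < 3/4: holds.
(c) |A ∩ B| ≥ |A ∖ B|: fails.
(d) |A ∩ B| ≤ |A ∖ B|: holds.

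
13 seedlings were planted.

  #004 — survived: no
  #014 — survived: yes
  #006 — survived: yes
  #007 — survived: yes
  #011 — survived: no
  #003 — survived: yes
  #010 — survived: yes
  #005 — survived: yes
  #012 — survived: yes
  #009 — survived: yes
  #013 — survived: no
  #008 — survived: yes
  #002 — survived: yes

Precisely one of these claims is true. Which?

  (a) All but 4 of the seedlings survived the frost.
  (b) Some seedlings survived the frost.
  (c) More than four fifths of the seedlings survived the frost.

|A| = 13, |A ∩ B| = 10, |A ∖ B| = 3.
(a) requires |A ∖ B| = 4: false.
(b) requires A ∩ B ≠ ∅ (|A ∩ B| ≥ 1): true.
(c) requires |A ∩ B| / |A| > 4/5: false.

(b)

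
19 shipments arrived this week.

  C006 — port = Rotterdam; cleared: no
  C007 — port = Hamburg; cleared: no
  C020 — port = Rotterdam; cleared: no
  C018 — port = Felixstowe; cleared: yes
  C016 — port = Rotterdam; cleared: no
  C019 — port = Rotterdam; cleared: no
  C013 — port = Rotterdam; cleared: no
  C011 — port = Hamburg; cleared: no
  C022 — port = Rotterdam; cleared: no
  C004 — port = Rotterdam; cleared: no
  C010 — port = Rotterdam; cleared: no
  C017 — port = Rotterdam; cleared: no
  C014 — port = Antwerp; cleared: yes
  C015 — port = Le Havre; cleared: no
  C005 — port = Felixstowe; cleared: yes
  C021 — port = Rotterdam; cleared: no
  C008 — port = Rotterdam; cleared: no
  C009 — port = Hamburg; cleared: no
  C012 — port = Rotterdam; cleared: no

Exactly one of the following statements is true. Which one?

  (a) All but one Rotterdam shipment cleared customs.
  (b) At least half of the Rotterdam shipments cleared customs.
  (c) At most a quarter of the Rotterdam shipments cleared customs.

|A| = 12, |A ∩ B| = 0, |A ∖ B| = 12.
(a) requires |A ∖ B| = 1: false.
(b) requires |A ∩ B| ≥ |A ∖ B|: false.
(c) requires |A ∩ B| / |A| ≤ 1/4: true.

(c)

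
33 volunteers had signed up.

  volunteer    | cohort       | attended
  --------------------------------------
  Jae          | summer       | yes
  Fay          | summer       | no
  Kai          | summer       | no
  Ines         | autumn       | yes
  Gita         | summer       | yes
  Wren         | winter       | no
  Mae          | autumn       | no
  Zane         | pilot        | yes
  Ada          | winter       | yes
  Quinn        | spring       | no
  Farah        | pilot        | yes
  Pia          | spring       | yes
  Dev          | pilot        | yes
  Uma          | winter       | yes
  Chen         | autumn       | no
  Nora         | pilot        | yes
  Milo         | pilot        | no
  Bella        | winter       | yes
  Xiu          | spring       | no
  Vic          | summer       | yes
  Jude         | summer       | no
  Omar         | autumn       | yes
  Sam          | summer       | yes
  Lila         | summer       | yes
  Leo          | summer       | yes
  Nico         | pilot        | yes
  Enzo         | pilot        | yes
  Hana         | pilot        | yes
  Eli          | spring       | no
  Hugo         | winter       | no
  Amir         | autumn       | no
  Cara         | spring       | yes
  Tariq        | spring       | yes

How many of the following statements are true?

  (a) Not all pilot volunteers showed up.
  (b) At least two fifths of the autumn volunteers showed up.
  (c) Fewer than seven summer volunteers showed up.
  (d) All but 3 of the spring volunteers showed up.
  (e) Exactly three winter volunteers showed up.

(a) pilot: |A| = 8, |A ∩ B| = 7; needs A ⊄ B (|A ∖ B| ≥ 1) — true.
(b) autumn: |A| = 5, |A ∩ B| = 2; needs |A ∩ B| / |A| ≥ 2/5 — true.
(c) summer: |A| = 9, |A ∩ B| = 6; needs |A ∩ B| < 7 — true.
(d) spring: |A| = 6, |A ∩ B| = 3; needs |A ∖ B| = 3 — true.
(e) winter: |A| = 5, |A ∩ B| = 3; needs |A ∩ B| = 3 — true.

5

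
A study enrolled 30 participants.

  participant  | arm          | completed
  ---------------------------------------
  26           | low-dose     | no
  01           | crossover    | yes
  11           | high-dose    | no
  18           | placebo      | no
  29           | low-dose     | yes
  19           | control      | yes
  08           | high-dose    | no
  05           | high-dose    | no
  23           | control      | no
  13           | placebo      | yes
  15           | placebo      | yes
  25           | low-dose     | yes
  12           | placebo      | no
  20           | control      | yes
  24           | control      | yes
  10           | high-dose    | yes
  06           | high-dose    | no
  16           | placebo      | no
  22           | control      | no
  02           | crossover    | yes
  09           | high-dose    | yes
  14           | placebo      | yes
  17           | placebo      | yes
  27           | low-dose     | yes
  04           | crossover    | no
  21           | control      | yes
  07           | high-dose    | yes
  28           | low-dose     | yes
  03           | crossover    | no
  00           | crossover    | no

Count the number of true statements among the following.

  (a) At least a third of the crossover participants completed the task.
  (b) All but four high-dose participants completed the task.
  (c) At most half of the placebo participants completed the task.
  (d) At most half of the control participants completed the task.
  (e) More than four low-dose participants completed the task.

2

(a) crossover: |A| = 5, |A ∩ B| = 2; needs |A ∩ B| / |A| ≥ 1/3 — true.
(b) high-dose: |A| = 7, |A ∩ B| = 3; needs |A ∖ B| = 4 — true.
(c) placebo: |A| = 7, |A ∩ B| = 4; needs |A ∩ B| ≤ |A ∖ B| — false.
(d) control: |A| = 6, |A ∩ B| = 4; needs |A ∩ B| ≤ |A ∖ B| — false.
(e) low-dose: |A| = 5, |A ∩ B| = 4; needs |A ∩ B| > 4 — false.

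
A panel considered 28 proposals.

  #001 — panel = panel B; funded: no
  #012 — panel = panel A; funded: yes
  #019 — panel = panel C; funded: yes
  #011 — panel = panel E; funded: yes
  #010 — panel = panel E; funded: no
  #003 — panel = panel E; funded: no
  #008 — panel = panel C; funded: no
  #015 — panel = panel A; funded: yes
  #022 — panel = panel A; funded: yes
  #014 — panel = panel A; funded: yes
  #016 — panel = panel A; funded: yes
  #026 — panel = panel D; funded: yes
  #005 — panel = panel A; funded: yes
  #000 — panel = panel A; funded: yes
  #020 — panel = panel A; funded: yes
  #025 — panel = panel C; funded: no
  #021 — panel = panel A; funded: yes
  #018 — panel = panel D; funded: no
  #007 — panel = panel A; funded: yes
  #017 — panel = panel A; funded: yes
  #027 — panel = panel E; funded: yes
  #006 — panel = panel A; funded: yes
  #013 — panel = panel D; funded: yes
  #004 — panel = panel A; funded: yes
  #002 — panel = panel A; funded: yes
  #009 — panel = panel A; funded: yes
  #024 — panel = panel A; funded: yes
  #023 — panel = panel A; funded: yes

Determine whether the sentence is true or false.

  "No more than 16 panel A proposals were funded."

'No more than 16 panel A proposals were funded' holds iff |A ∩ B| ≤ 16.
|A| = 17, |A ∩ B| = 17, |A ∖ B| = 0.
|A ∩ B| = 17, so the statement is false.

False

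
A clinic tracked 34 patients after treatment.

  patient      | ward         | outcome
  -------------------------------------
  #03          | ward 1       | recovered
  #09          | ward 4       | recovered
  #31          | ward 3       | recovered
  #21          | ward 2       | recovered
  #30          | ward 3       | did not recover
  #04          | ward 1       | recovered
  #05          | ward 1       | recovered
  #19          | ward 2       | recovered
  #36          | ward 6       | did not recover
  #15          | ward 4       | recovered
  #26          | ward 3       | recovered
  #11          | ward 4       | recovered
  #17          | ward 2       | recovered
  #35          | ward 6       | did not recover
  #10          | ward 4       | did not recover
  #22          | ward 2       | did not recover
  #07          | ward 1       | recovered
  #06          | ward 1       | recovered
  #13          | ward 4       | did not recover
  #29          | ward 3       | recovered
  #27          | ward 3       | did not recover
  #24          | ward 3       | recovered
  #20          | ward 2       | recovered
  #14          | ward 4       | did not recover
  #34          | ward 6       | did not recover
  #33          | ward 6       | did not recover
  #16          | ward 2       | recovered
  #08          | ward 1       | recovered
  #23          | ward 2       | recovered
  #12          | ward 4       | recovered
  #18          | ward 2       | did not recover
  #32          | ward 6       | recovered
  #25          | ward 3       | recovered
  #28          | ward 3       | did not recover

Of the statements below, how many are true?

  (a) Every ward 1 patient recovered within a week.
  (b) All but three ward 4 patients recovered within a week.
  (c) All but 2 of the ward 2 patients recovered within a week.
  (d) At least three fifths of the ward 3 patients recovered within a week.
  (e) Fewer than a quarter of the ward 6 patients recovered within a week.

(a) ward 1: |A| = 6, |A ∩ B| = 6; needs A ⊆ B, i.e. every element of A is in B (|A ∖ B| = 0) — true.
(b) ward 4: |A| = 7, |A ∩ B| = 4; needs |A ∖ B| = 3 — true.
(c) ward 2: |A| = 8, |A ∩ B| = 6; needs |A ∖ B| = 2 — true.
(d) ward 3: |A| = 8, |A ∩ B| = 5; needs |A ∩ B| / |A| ≥ 3/5 — true.
(e) ward 6: |A| = 5, |A ∩ B| = 1; needs |A ∩ B| / |A| < 1/4 — true.

5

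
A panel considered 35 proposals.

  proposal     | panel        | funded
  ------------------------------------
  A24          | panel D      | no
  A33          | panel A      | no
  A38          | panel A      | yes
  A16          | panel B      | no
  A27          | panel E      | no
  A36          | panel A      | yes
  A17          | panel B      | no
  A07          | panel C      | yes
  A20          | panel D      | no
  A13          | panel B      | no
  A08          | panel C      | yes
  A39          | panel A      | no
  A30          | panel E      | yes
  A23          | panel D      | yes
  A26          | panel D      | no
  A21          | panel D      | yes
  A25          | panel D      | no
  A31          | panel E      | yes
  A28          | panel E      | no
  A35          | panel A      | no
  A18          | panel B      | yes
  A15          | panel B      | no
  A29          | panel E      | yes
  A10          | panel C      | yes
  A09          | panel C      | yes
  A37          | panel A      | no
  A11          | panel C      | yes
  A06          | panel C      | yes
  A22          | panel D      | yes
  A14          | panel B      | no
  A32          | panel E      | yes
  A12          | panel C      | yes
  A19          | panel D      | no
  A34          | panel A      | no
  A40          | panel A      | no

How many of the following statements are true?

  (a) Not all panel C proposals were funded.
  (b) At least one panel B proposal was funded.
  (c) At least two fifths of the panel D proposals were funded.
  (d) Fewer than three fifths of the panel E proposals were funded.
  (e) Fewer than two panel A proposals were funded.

(a) panel C: |A| = 7, |A ∩ B| = 7; needs A ⊄ B (|A ∖ B| ≥ 1) — false.
(b) panel B: |A| = 6, |A ∩ B| = 1; needs A ∩ B ≠ ∅ (|A ∩ B| ≥ 1) — true.
(c) panel D: |A| = 8, |A ∩ B| = 3; needs |A ∩ B| / |A| ≥ 2/5 — false.
(d) panel E: |A| = 6, |A ∩ B| = 4; needs |A ∩ B| / |A| < 3/5 — false.
(e) panel A: |A| = 8, |A ∩ B| = 2; needs |A ∩ B| < 2 — false.

1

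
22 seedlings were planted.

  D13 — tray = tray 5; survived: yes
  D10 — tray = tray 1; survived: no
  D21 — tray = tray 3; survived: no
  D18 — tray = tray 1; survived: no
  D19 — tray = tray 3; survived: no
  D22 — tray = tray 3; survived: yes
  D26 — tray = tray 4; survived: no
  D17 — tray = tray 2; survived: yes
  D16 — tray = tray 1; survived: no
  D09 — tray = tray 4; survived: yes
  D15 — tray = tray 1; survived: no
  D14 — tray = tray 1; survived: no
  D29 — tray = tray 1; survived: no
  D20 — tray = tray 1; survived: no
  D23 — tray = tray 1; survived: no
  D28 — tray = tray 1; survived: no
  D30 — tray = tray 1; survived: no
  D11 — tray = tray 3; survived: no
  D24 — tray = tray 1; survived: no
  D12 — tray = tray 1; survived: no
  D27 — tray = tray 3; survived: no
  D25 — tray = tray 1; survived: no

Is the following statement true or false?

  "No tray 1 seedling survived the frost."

True

'No tray 1 seedling survived the frost' holds iff A ∩ B = ∅ (|A ∩ B| = 0).
A (the restrictor) = {D10, D18, D16, D15, D14, D29, D20, D23, D28, D30, D24, D12, D25}, |A| = 13.
A ∩ B = {}, so |A ∩ B| = 0.
So the statement is true.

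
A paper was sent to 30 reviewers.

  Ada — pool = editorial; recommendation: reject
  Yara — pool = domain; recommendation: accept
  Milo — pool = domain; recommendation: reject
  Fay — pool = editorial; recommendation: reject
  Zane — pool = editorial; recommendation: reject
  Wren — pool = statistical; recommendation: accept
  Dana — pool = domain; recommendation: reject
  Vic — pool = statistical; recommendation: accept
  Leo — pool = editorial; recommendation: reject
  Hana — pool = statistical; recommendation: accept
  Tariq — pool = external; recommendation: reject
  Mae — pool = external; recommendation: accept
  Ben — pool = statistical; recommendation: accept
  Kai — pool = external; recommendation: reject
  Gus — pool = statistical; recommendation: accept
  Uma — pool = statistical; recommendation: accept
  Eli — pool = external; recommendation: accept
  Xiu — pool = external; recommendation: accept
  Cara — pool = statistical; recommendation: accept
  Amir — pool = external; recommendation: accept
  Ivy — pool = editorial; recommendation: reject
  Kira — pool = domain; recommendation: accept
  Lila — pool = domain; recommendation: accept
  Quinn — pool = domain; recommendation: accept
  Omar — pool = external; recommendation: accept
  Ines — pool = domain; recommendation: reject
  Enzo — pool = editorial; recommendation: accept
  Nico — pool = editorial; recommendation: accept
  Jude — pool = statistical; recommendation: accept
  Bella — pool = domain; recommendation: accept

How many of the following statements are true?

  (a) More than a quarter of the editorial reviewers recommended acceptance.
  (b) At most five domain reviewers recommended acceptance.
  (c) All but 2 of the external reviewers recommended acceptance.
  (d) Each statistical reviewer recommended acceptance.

(a) editorial: |A| = 7, |A ∩ B| = 2; needs |A ∩ B| / |A| > 1/4 — true.
(b) domain: |A| = 8, |A ∩ B| = 5; needs |A ∩ B| ≤ 5 — true.
(c) external: |A| = 7, |A ∩ B| = 5; needs |A ∖ B| = 2 — true.
(d) statistical: |A| = 8, |A ∩ B| = 8; needs A ⊆ B, i.e. every element of A is in B (|A ∖ B| = 0) — true.

4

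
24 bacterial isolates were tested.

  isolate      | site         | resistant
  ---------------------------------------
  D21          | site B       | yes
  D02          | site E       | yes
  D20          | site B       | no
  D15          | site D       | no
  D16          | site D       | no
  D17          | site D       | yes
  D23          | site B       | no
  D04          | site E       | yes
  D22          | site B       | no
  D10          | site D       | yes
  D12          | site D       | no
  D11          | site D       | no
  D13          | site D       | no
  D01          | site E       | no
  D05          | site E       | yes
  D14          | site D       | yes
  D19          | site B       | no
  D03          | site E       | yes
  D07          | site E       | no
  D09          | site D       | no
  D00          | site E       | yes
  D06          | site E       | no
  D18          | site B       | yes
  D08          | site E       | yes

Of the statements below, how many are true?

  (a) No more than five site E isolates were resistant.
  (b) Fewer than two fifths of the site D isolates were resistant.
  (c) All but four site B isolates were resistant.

(a) site E: |A| = 9, |A ∩ B| = 6; needs |A ∩ B| ≤ 5 — false.
(b) site D: |A| = 9, |A ∩ B| = 3; needs |A ∩ B| / |A| < 2/5 — true.
(c) site B: |A| = 6, |A ∩ B| = 2; needs |A ∖ B| = 4 — true.

2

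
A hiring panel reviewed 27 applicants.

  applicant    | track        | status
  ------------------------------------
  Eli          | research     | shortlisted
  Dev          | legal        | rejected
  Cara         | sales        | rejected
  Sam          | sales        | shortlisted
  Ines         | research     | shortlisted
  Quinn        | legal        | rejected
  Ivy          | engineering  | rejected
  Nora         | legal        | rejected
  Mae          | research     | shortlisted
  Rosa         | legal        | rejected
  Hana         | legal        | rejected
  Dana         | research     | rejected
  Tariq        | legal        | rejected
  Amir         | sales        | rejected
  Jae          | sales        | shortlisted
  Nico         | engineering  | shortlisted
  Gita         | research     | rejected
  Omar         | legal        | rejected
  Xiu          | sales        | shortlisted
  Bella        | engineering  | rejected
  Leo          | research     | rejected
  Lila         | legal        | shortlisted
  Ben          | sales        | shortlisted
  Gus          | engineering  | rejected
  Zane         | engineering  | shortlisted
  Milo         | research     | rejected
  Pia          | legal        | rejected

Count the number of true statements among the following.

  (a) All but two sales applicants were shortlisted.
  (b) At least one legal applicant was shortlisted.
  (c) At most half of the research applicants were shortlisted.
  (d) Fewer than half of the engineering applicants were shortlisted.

(a) sales: |A| = 6, |A ∩ B| = 4; needs |A ∖ B| = 2 — true.
(b) legal: |A| = 9, |A ∩ B| = 1; needs A ∩ B ≠ ∅ (|A ∩ B| ≥ 1) — true.
(c) research: |A| = 7, |A ∩ B| = 3; needs |A ∩ B| ≤ |A ∖ B| — true.
(d) engineering: |A| = 5, |A ∩ B| = 2; needs |A ∩ B| < |A ∖ B| — true.

4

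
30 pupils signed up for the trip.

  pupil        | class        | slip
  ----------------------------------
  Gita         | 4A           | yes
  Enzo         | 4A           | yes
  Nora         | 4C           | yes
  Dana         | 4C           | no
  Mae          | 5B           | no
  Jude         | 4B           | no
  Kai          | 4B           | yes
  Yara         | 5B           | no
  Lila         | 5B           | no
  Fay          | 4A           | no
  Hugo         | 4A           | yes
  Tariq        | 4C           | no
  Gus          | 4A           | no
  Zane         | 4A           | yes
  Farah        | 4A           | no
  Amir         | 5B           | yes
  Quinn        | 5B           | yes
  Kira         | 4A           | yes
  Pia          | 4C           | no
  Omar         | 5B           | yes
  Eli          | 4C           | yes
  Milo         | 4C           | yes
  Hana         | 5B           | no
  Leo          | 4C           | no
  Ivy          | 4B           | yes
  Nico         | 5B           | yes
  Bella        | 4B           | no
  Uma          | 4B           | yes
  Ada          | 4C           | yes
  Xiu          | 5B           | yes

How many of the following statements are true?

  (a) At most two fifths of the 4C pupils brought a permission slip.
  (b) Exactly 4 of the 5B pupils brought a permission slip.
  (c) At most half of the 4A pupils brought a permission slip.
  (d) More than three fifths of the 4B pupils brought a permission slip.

0

(a) 4C: |A| = 8, |A ∩ B| = 4; needs |A ∩ B| / |A| ≤ 2/5 — false.
(b) 5B: |A| = 9, |A ∩ B| = 5; needs |A ∩ B| = 4 — false.
(c) 4A: |A| = 8, |A ∩ B| = 5; needs |A ∩ B| ≤ |A ∖ B| — false.
(d) 4B: |A| = 5, |A ∩ B| = 3; needs |A ∩ B| / |A| > 3/5 — false.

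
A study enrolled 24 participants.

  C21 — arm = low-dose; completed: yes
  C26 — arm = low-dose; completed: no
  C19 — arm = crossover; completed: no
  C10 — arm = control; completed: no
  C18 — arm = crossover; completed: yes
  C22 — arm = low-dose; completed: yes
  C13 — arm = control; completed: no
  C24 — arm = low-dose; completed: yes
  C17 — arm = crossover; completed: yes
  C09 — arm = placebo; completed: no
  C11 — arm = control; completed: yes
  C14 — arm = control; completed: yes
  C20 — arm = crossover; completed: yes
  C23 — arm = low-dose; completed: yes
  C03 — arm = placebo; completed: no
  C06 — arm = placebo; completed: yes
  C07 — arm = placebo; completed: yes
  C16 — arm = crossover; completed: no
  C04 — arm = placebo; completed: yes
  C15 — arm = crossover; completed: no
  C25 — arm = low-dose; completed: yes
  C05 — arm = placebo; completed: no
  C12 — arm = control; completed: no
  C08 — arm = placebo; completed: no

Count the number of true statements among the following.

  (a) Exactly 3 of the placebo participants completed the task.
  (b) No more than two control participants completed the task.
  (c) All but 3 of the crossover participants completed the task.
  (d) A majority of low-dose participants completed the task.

(a) placebo: |A| = 7, |A ∩ B| = 3; needs |A ∩ B| = 3 — true.
(b) control: |A| = 5, |A ∩ B| = 2; needs |A ∩ B| ≤ 2 — true.
(c) crossover: |A| = 6, |A ∩ B| = 3; needs |A ∖ B| = 3 — true.
(d) low-dose: |A| = 6, |A ∩ B| = 5; needs |A ∩ B| > |A ∖ B| — true.

4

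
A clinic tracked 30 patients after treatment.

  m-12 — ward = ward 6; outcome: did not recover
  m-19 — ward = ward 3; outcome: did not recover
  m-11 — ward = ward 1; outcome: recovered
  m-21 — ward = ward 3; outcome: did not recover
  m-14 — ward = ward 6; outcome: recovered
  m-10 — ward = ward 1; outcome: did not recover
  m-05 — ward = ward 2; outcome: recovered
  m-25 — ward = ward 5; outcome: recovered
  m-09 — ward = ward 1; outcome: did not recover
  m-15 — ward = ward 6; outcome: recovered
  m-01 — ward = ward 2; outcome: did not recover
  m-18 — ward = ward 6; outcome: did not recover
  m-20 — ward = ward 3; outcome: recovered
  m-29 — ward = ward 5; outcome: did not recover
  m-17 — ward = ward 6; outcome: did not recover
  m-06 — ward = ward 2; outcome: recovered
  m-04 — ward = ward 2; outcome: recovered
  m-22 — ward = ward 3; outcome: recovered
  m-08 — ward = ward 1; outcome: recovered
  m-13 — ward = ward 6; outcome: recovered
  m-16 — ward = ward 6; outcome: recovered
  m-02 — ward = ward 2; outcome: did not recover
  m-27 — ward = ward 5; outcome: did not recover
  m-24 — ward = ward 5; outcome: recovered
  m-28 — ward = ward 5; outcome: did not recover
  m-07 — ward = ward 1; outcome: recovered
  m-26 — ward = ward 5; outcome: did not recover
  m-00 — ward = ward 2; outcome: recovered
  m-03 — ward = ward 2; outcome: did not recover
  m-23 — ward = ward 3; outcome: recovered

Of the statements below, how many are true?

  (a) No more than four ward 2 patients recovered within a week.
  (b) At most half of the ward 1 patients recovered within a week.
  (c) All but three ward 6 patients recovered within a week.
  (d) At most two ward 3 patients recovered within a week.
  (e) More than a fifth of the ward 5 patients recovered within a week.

3

(a) ward 2: |A| = 7, |A ∩ B| = 4; needs |A ∩ B| ≤ 4 — true.
(b) ward 1: |A| = 5, |A ∩ B| = 3; needs |A ∩ B| ≤ |A ∖ B| — false.
(c) ward 6: |A| = 7, |A ∩ B| = 4; needs |A ∖ B| = 3 — true.
(d) ward 3: |A| = 5, |A ∩ B| = 3; needs |A ∩ B| ≤ 2 — false.
(e) ward 5: |A| = 6, |A ∩ B| = 2; needs |A ∩ B| / |A| > 1/5 — true.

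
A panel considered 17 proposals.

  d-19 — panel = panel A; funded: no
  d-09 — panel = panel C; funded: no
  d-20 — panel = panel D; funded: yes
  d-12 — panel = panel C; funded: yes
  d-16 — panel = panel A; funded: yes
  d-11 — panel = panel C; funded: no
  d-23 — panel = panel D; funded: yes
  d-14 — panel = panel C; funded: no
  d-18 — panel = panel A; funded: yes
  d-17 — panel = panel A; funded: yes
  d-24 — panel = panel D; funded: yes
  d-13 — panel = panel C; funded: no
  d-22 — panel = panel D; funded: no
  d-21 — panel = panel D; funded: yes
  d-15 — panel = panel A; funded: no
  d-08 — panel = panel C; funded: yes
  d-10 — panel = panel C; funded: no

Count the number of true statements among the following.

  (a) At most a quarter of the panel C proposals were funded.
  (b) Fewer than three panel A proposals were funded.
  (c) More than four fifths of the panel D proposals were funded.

(a) panel C: |A| = 7, |A ∩ B| = 2; needs |A ∩ B| / |A| ≤ 1/4 — false.
(b) panel A: |A| = 5, |A ∩ B| = 3; needs |A ∩ B| < 3 — false.
(c) panel D: |A| = 5, |A ∩ B| = 4; needs |A ∩ B| / |A| > 4/5 — false.

0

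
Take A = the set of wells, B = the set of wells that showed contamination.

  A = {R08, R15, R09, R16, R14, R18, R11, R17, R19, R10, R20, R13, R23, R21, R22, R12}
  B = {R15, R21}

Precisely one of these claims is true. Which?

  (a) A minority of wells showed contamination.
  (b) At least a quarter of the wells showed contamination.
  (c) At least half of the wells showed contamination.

(a)

|A| = 16, |A ∩ B| = 2, |A ∖ B| = 14.
(a) requires |A ∩ B| < |A ∖ B|: true.
(b) requires |A ∩ B| / |A| ≥ 1/4: false.
(c) requires |A ∩ B| ≥ |A ∖ B|: false.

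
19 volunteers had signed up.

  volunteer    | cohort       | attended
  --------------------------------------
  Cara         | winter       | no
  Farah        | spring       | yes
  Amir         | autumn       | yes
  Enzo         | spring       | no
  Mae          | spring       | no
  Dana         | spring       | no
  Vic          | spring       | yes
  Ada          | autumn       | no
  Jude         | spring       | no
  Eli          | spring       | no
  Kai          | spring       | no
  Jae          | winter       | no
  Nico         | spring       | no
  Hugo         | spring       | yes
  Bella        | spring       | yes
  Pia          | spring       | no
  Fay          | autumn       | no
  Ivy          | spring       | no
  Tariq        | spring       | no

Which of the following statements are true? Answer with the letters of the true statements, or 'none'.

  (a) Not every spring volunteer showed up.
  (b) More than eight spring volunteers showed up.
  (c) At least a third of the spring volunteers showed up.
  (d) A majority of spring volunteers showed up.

|A| = 14, |A ∩ B| = 4, |A ∖ B| = 10.
(a) A ⊄ B (|A ∖ B| ≥ 1): holds.
(b) |A ∩ B| > 8: fails.
(c) |A ∩ B| / |A| ≥ 1/3: fails.
(d) |A ∩ B| > |A ∖ B|: fails.

(a)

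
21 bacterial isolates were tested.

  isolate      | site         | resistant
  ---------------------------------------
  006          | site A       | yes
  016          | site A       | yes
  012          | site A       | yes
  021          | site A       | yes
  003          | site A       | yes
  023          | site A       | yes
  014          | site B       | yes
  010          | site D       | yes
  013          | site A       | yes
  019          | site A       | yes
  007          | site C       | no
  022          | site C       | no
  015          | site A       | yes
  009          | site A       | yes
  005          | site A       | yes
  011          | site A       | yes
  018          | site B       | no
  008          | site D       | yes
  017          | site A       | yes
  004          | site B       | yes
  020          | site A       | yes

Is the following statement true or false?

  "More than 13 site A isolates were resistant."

Truth condition: |A ∩ B| > 13.
A (the restrictor) = {006, 016, 012, 021, 003, 023, 013, 019, 015, 009, 005, 011, 017, 020}, |A| = 14.
A ∩ B = {006, 016, 012, 021, 003, 023, 013, 019, 015, 009, 005, 011, 017, 020}, so |A ∩ B| = 14.
|A ∩ B| = 14, so the statement is true.

True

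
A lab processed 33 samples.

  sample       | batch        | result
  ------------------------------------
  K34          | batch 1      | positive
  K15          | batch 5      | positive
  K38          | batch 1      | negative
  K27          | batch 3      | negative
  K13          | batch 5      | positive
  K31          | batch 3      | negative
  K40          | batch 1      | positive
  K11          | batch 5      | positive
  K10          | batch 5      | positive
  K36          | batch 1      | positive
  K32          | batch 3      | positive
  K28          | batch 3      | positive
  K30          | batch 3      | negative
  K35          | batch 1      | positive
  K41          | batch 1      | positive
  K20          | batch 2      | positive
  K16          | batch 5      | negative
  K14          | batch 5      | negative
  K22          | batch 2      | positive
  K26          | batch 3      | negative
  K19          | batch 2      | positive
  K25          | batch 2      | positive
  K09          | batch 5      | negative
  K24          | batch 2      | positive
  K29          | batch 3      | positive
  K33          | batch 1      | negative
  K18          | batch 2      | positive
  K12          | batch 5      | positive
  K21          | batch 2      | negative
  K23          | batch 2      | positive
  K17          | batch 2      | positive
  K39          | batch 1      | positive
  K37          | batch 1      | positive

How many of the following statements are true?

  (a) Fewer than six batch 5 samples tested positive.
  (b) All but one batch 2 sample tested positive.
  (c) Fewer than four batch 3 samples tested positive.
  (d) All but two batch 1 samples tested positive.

4

(a) batch 5: |A| = 8, |A ∩ B| = 5; needs |A ∩ B| < 6 — true.
(b) batch 2: |A| = 9, |A ∩ B| = 8; needs |A ∖ B| = 1 — true.
(c) batch 3: |A| = 7, |A ∩ B| = 3; needs |A ∩ B| < 4 — true.
(d) batch 1: |A| = 9, |A ∩ B| = 7; needs |A ∖ B| = 2 — true.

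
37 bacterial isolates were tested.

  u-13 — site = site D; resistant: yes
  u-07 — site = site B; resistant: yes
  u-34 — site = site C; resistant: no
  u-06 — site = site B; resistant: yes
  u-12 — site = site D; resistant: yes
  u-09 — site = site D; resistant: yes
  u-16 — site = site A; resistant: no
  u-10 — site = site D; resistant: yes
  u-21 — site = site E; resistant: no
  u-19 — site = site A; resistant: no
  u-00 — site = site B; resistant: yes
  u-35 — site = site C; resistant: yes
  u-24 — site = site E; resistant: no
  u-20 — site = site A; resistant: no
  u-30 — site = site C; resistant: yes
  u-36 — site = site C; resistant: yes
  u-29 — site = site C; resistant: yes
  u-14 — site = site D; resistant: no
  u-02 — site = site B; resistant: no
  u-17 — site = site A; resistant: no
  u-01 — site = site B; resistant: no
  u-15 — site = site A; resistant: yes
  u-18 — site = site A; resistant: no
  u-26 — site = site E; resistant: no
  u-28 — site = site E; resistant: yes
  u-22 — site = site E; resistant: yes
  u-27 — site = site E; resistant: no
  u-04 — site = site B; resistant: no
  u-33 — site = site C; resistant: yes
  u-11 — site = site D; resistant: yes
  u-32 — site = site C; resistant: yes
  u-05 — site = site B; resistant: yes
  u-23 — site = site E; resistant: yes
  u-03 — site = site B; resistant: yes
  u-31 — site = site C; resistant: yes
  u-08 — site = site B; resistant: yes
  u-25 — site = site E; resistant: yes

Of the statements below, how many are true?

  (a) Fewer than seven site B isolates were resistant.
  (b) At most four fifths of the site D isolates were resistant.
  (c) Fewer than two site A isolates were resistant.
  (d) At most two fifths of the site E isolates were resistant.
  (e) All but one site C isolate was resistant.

(a) site B: |A| = 9, |A ∩ B| = 6; needs |A ∩ B| < 7 — true.
(b) site D: |A| = 6, |A ∩ B| = 5; needs |A ∩ B| / |A| ≤ 4/5 — false.
(c) site A: |A| = 6, |A ∩ B| = 1; needs |A ∩ B| < 2 — true.
(d) site E: |A| = 8, |A ∩ B| = 4; needs |A ∩ B| / |A| ≤ 2/5 — false.
(e) site C: |A| = 8, |A ∩ B| = 7; needs |A ∖ B| = 1 — true.

3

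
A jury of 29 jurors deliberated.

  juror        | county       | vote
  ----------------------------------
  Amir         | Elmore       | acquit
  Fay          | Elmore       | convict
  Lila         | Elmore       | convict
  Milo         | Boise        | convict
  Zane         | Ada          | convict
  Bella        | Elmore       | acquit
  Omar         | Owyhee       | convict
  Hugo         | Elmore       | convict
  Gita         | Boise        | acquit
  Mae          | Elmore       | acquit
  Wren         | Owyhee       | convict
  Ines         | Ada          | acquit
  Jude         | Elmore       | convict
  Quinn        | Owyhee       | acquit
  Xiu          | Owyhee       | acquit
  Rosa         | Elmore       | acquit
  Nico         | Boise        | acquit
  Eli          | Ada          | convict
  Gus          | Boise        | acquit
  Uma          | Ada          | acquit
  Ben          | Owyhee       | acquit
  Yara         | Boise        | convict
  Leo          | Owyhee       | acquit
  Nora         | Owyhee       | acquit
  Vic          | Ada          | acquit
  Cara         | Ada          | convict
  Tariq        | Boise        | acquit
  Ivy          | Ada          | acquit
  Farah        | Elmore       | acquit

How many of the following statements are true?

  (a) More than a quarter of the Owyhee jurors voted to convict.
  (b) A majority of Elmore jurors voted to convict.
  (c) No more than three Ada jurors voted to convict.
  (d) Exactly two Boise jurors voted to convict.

(a) Owyhee: |A| = 7, |A ∩ B| = 2; needs |A ∩ B| / |A| > 1/4 — true.
(b) Elmore: |A| = 9, |A ∩ B| = 4; needs |A ∩ B| > |A ∖ B| — false.
(c) Ada: |A| = 7, |A ∩ B| = 3; needs |A ∩ B| ≤ 3 — true.
(d) Boise: |A| = 6, |A ∩ B| = 2; needs |A ∩ B| = 2 — true.

3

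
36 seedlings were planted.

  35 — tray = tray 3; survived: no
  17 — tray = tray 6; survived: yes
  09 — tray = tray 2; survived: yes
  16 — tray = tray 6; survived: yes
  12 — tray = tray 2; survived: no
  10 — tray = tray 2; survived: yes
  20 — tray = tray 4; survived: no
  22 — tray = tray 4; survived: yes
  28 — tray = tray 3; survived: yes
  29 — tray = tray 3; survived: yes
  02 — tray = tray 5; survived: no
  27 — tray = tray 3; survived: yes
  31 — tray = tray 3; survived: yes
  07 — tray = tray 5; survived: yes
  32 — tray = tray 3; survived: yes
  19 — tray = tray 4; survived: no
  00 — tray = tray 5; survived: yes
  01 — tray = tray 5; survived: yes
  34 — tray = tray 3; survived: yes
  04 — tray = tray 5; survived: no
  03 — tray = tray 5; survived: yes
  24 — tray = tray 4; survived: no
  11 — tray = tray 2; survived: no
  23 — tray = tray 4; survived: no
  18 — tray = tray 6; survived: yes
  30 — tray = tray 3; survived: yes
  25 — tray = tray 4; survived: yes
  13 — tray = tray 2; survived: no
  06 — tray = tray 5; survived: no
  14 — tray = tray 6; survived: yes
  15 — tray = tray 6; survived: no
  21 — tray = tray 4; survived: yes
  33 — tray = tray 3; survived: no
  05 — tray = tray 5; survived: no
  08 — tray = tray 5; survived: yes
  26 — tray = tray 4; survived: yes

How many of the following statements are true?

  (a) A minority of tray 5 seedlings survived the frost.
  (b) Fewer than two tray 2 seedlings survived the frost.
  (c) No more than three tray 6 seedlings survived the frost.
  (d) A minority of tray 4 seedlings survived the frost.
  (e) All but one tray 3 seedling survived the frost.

0

(a) tray 5: |A| = 9, |A ∩ B| = 5; needs |A ∩ B| < |A ∖ B| — false.
(b) tray 2: |A| = 5, |A ∩ B| = 2; needs |A ∩ B| < 2 — false.
(c) tray 6: |A| = 5, |A ∩ B| = 4; needs |A ∩ B| ≤ 3 — false.
(d) tray 4: |A| = 8, |A ∩ B| = 4; needs |A ∩ B| < |A ∖ B| — false.
(e) tray 3: |A| = 9, |A ∩ B| = 7; needs |A ∖ B| = 1 — false.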